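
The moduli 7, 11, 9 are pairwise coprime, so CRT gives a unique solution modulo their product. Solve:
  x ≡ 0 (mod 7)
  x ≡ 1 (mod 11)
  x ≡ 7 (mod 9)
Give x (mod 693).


Moduli 7, 11, 9 are pairwise coprime; by CRT there is a unique solution modulo M = 7 · 11 · 9 = 693.
Solve pairwise, accumulating the modulus:
  Start with x ≡ 0 (mod 7).
  Combine with x ≡ 1 (mod 11): since gcd(7, 11) = 1, we get a unique residue mod 77.
    Write x = 0 + 7·t and substitute into x ≡ 1 (mod 11): 7·t ≡ 1 − 0 = 1 (mod 11).
    The inverse of 7 mod 11 is 8 (since 7·8 = 56 = 5·11 + 1), so t ≡ 8·1 = 8 ≡ 8 (mod 11).
    Then x = 0 + 7·8 = 56, valid modulo lcm(7, 11) = 77: x ≡ 56 (mod 77).
  Combine with x ≡ 7 (mod 9): since gcd(77, 9) = 1, we get a unique residue mod 693.
    Write x = 56 + 77·t and substitute into x ≡ 7 (mod 9): 77·t ≡ 7 − 56 = -49 (mod 9).
    Reduce coefficients mod 9: 5·t ≡ 5 (mod 9).
    The inverse of 5 mod 9 is 2 (since 5·2 = 10 = 1·9 + 1), so t ≡ 2·5 = 10 ≡ 1 (mod 9).
    Then x = 56 + 77·1 = 133, valid modulo lcm(77, 9) = 693: x ≡ 133 (mod 693).
Verify: 133 mod 7 = 0 ✓, 133 mod 11 = 1 ✓, 133 mod 9 = 7 ✓.

x ≡ 133 (mod 693).


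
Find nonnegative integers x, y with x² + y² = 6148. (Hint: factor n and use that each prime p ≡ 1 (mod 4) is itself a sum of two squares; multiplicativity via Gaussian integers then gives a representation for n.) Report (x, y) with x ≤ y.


Step 1: Factor n = 6148 = 2^2 · 29 · 53.
Step 2: Check the mod-4 condition on each prime factor: 2 = 2 (special); 29 ≡ 1 (mod 4), exponent 1; 53 ≡ 1 (mod 4), exponent 1.
All primes ≡ 3 (mod 4) appear to even exponent (or don't appear), so by the two-squares theorem n IS expressible as a sum of two squares.
Step 3: Build a representation. Group n = k² · m with k = 2 and m = 29 · 53 = 1537 (a product of primes ≡ 1 (mod 4)); a representation of m scales to one of n via (k·x)² + (k·y)² = k²(x² + y²). Each prime p ≡ 1 (mod 4) is itself a sum of two squares; find a² by testing p − a² for a perfect square:
  29: 29 − 1² = 28, 29 − 2² = 25 = 5² ⇒ 29 = 2² + 5².
  53: 53 − 1² = 52, 53 − 2² = 49 = 7² ⇒ 53 = 2² + 7².
  Combine using the Brahmagupta–Fibonacci identity (a² + b²)(c² + d²) = (ac − bd)² + (ad + bc)² = (ac + bd)² + (ad − bc)²:
  29 · 53 = 1537: from (2² + 5²)(2² + 7²), take (2·2 − 5·7, 2·7 + 5·2) = (4 − 35, 14 + 10) = (-31, 24); dropping signs (only squares matter) gives (31, 24); check 31² + 24² = 961 + 576 = 1537 ✓.
  Scale by k = 2: (2·31, 2·24) = (62, 48).
Step 4: Order so x ≤ y and verify: 48² + 62² = 2304 + 3844 = 6148 = n. ✓

n = 6148 = 48² + 62² (one valid representation with x ≤ y).


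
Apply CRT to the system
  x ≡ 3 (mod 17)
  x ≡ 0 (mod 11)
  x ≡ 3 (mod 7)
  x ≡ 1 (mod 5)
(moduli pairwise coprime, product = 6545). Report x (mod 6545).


Product of moduli M = 17 · 11 · 7 · 5 = 6545.
Merge one congruence at a time:
  Start: x ≡ 3 (mod 17).
  Combine with x ≡ 0 (mod 11); new modulus lcm = 187.
    Write x = 3 + 17·t and substitute into x ≡ 0 (mod 11): 17·t ≡ 0 − 3 = -3 (mod 11).
    Reduce coefficients mod 11: 6·t ≡ 8 (mod 11).
    The inverse of 6 mod 11 is 2 (since 6·2 = 12 = 1·11 + 1), so t ≡ 2·8 = 16 ≡ 5 (mod 11).
    Then x = 3 + 17·5 = 88, valid modulo lcm(17, 11) = 187: x ≡ 88 (mod 187).
  Combine with x ≡ 3 (mod 7); new modulus lcm = 1309.
    Write x = 88 + 187·t and substitute into x ≡ 3 (mod 7): 187·t ≡ 3 − 88 = -85 (mod 7).
    Reduce coefficients mod 7: 5·t ≡ 6 (mod 7).
    The inverse of 5 mod 7 is 3 (since 5·3 = 15 = 2·7 + 1), so t ≡ 3·6 = 18 ≡ 4 (mod 7).
    Then x = 88 + 187·4 = 836, valid modulo lcm(187, 7) = 1309: x ≡ 836 (mod 1309).
  Combine with x ≡ 1 (mod 5); new modulus lcm = 6545.
    Write x = 836 + 1309·t and substitute into x ≡ 1 (mod 5): 1309·t ≡ 1 − 836 = -835 (mod 5).
    Reduce coefficients mod 5: 4·t ≡ 0 (mod 5).
    The inverse of 4 mod 5 is 4 (since 4·4 = 16 = 3·5 + 1), so t ≡ 4·0 = 0 ≡ 0 (mod 5).
    Then x = 836 + 1309·0 = 836, valid modulo lcm(1309, 5) = 6545: x ≡ 836 (mod 6545).
Verify against each original: 836 mod 17 = 3, 836 mod 11 = 0, 836 mod 7 = 3, 836 mod 5 = 1.

x ≡ 836 (mod 6545).


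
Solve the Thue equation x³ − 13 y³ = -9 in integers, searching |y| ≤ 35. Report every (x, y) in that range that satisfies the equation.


The equation is x³ - 13y³ = -9. For fixed y, x³ = 13·y³ − 9, so a solution requires the RHS to be a perfect cube.
Strategy: iterate y from -35 to 35, compute RHS = 13·y³ − 9, and check whether it is a (positive or negative) perfect cube.
Check small values of y:
  y = 0: RHS = -9 is not a perfect cube.
  y = 1: RHS = 4 is not a perfect cube.
  y = -1: RHS = -22 is not a perfect cube.
  y = 2: RHS = 95 is not a perfect cube.
  y = -2: RHS = -113 is not a perfect cube.
  y = 3: RHS = 342 is not a perfect cube.
  y = -3: RHS = -360 is not a perfect cube.
Continuing the search up to |y| = 35 finds no solutions either.
No (x, y) in the scanned range satisfies the equation.

No integer solutions with |y| ≤ 35.


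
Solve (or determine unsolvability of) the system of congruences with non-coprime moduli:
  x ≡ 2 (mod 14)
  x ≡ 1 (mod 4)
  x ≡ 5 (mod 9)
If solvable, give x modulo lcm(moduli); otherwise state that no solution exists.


Moduli 14, 4, 9 are not pairwise coprime, so CRT works modulo lcm(m_i) when all pairwise compatibility conditions hold.
Pairwise compatibility: gcd(m_i, m_j) must divide a_i - a_j for every pair.
Merge one congruence at a time:
  Start: x ≡ 2 (mod 14).
  Combine with x ≡ 1 (mod 4): gcd(14, 4) = 2, and 1 - 2 = -1 is NOT divisible by 2.
    ⇒ system is inconsistent (no integer solution).

No solution (the system is inconsistent).


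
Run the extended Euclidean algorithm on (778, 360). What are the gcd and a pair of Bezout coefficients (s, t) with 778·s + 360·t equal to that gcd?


Euclidean algorithm on (778, 360) — divide until remainder is 0:
  778 = 2 · 360 + 58
  360 = 6 · 58 + 12
  58 = 4 · 12 + 10
  12 = 1 · 10 + 2
  10 = 5 · 2 + 0
gcd(778, 360) = 2.
Track Bezout coefficients alongside the remainders: start with r₀ = 778 = a·1 + b·0 (s = 1, t = 0) and r₁ = 360 = a·0 + b·1 (s = 0, t = 1); each new remainder r_{k+1} = r_{k-1} − q_k·r_k inherits s_{k+1} = s_{k-1} − q_k·s_k, t_{k+1} = t_{k-1} − q_k·t_k, so r_k = a·s_k + b·t_k at every step:
  q = 2: r = 58, s = 1 − 2·0 = 1, t = 0 − 2·1 = -2  (check: 778·1 + 360·(-2) = 58)
  q = 6: r = 12, s = 0 − 6·1 = -6, t = 1 − 6·(-2) = 13  (check: 778·(-6) + 360·13 = 12)
  q = 4: r = 10, s = 1 − 4·(-6) = 25, t = -2 − 4·13 = -54  (check: 778·25 + 360·(-54) = 10)
  q = 1: r = 2, s = -6 − 1·25 = -31, t = 13 − 1·(-54) = 67  (check: 778·(-31) + 360·67 = 2)
The row with r = 2 (the gcd) gives the Bezout coefficients s = -31, t = 67.
Result: 778 · (-31) + 360 · (67) = 2.

gcd(778, 360) = 2; s = -31, t = 67 (check: 778·(-31) + 360·67 = 2).


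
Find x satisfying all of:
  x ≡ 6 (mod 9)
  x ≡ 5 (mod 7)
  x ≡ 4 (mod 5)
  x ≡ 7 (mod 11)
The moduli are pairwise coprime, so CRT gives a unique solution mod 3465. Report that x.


Product of moduli M = 9 · 7 · 5 · 11 = 3465.
Merge one congruence at a time:
  Start: x ≡ 6 (mod 9).
  Combine with x ≡ 5 (mod 7); new modulus lcm = 63.
    Write x = 6 + 9·t and substitute into x ≡ 5 (mod 7): 9·t ≡ 5 − 6 = -1 (mod 7).
    Reduce coefficients mod 7: 2·t ≡ 6 (mod 7).
    The inverse of 2 mod 7 is 4 (since 2·4 = 8 = 1·7 + 1), so t ≡ 4·6 = 24 ≡ 3 (mod 7).
    Then x = 6 + 9·3 = 33, valid modulo lcm(9, 7) = 63: x ≡ 33 (mod 63).
  Combine with x ≡ 4 (mod 5); new modulus lcm = 315.
    Write x = 33 + 63·t and substitute into x ≡ 4 (mod 5): 63·t ≡ 4 − 33 = -29 (mod 5).
    Reduce coefficients mod 5: 3·t ≡ 1 (mod 5).
    The inverse of 3 mod 5 is 2 (since 3·2 = 6 = 1·5 + 1), so t ≡ 2·1 = 2 ≡ 2 (mod 5).
    Then x = 33 + 63·2 = 159, valid modulo lcm(63, 5) = 315: x ≡ 159 (mod 315).
  Combine with x ≡ 7 (mod 11); new modulus lcm = 3465.
    Write x = 159 + 315·t and substitute into x ≡ 7 (mod 11): 315·t ≡ 7 − 159 = -152 (mod 11).
    Reduce coefficients mod 11: 7·t ≡ 2 (mod 11).
    The inverse of 7 mod 11 is 8 (since 7·8 = 56 = 5·11 + 1), so t ≡ 8·2 = 16 ≡ 5 (mod 11).
    Then x = 159 + 315·5 = 1734, valid modulo lcm(315, 11) = 3465: x ≡ 1734 (mod 3465).
Verify against each original: 1734 mod 9 = 6, 1734 mod 7 = 5, 1734 mod 5 = 4, 1734 mod 11 = 7.

x ≡ 1734 (mod 3465).


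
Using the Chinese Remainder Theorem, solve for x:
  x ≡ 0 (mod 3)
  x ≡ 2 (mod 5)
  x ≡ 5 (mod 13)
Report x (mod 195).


Moduli 3, 5, 13 are pairwise coprime; by CRT there is a unique solution modulo M = 3 · 5 · 13 = 195.
Solve pairwise, accumulating the modulus:
  Start with x ≡ 0 (mod 3).
  Combine with x ≡ 2 (mod 5): since gcd(3, 5) = 1, we get a unique residue mod 15.
    Write x = 0 + 3·t and substitute into x ≡ 2 (mod 5): 3·t ≡ 2 − 0 = 2 (mod 5).
    The inverse of 3 mod 5 is 2 (since 3·2 = 6 = 1·5 + 1), so t ≡ 2·2 = 4 ≡ 4 (mod 5).
    Then x = 0 + 3·4 = 12, valid modulo lcm(3, 5) = 15: x ≡ 12 (mod 15).
  Combine with x ≡ 5 (mod 13): since gcd(15, 13) = 1, we get a unique residue mod 195.
    Write x = 12 + 15·t and substitute into x ≡ 5 (mod 13): 15·t ≡ 5 − 12 = -7 (mod 13).
    Reduce coefficients mod 13: 2·t ≡ 6 (mod 13).
    The inverse of 2 mod 13 is 7 (since 2·7 = 14 = 1·13 + 1), so t ≡ 7·6 = 42 ≡ 3 (mod 13).
    Then x = 12 + 15·3 = 57, valid modulo lcm(15, 13) = 195: x ≡ 57 (mod 195).
Verify: 57 mod 3 = 0 ✓, 57 mod 5 = 2 ✓, 57 mod 13 = 5 ✓.

x ≡ 57 (mod 195).


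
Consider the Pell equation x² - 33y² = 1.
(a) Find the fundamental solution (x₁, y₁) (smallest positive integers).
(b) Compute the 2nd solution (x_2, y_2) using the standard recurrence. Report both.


Step 1: Find the fundamental solution (x₁, y₁) of x² - 33y² = 1.
  Expand √33 as a continued fraction. a₀ = ⌊√33⌋ = 5; iterate m_{k+1} = d_k·a_k − m_k, d_{k+1} = (33 − m_{k+1}²)/d_k, a_{k+1} = ⌊(a₀ + m_{k+1})/d_{k+1}⌋ (starting m₀ = 0, d₀ = 1), with convergents p_k = a_k·p_{k-1} + p_{k-2}, q_k = a_k·q_{k-1} + q_{k-2} (p₋₁ = 1, q₋₁ = 0):
  k = 0: a₀ = 5; p₀/q₀ = 5/1; p₀² − 33·q₀² = 25 − 33 = -8.
  k = 1: m = 5, d = 8, a = ⌊(5 + 5)/8⌋ = 1; p/q = (1·5 + 1)/(1·1 + 0) = 6/1; p² − 33·q² = 36 − 33 = 3.
  k = 2: m = 3, d = 3, a = ⌊(5 + 3)/3⌋ = 2; p/q = (2·6 + 5)/(2·1 + 1) = 17/3; p² − 33·q² = 289 − 297 = -8.
  k = 3: m = 3, d = 8, a = ⌊(5 + 3)/8⌋ = 1; p/q = (1·17 + 6)/(1·3 + 1) = 23/4; p² − 33·q² = 529 − 528 = 1.
  The first convergent with p² − 33·q² = 1 gives the fundamental solution (x₁, y₁) = (23, 4).
Step 2: Apply the recurrence (x_{n+1}, y_{n+1}) = (x₁x_n + 33y₁y_n, x₁y_n + y₁x_n) repeatedly.
  From (x_1, y_1) = (23, 4): x_2 = 23·23 + 33·4·4 = 1057; y_2 = 23·4 + 4·23 = 184.
Step 3: Verify x_2² - 33·y_2² = 1117249 - 1117248 = 1 (should be 1). ✓

(x_1, y_1) = (23, 4); (x_2, y_2) = (1057, 184).


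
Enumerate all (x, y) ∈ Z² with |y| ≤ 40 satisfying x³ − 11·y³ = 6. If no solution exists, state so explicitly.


The equation is x³ - 11y³ = 6. For fixed y, x³ = 11·y³ + 6, so a solution requires the RHS to be a perfect cube.
Strategy: iterate y from -40 to 40, compute RHS = 11·y³ + 6, and check whether it is a (positive or negative) perfect cube.
Check small values of y:
  y = 0: RHS = 6 is not a perfect cube.
  y = 1: RHS = 17 is not a perfect cube.
  y = -1: RHS = -5 is not a perfect cube.
  y = 2: RHS = 94 is not a perfect cube.
  y = -2: RHS = -82 is not a perfect cube.
  y = 3: RHS = 303 is not a perfect cube.
  y = -3: RHS = -291 is not a perfect cube.
Continuing the search up to |y| = 40 finds no solutions either.
No (x, y) in the scanned range satisfies the equation.

No integer solutions with |y| ≤ 40.


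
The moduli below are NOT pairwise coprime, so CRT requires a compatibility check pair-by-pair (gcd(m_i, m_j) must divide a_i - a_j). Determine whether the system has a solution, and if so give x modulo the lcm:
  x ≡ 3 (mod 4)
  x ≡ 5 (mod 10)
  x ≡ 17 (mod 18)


Moduli 4, 10, 18 are not pairwise coprime, so CRT works modulo lcm(m_i) when all pairwise compatibility conditions hold.
Pairwise compatibility: gcd(m_i, m_j) must divide a_i - a_j for every pair.
Merge one congruence at a time:
  Start: x ≡ 3 (mod 4).
  Combine with x ≡ 5 (mod 10): gcd(4, 10) = 2; 5 - 3 = 2, which IS divisible by 2, so compatible.
    Write x = 3 + 4·t and substitute into x ≡ 5 (mod 10): 4·t ≡ 5 − 3 = 2 (mod 10).
    Divide the congruence (and modulus) by g = 2: 2·t ≡ 1 (mod 5).
    The inverse of 2 mod 5 is 3 (since 2·3 = 6 = 1·5 + 1), so t ≡ 3·1 = 3 ≡ 3 (mod 5).
    Then x = 3 + 4·3 = 15, valid modulo lcm(4, 10) = 20: x ≡ 15 (mod 20).
  Combine with x ≡ 17 (mod 18): gcd(20, 18) = 2; 17 - 15 = 2, which IS divisible by 2, so compatible.
    Write x = 15 + 20·t and substitute into x ≡ 17 (mod 18): 20·t ≡ 17 − 15 = 2 (mod 18).
    Divide the congruence (and modulus) by g = 2: 10·t ≡ 1 (mod 9).
    Reduce coefficients mod 9: 1·t ≡ 1 (mod 9).
    So t ≡ 1 (mod 9).
    Then x = 15 + 20·1 = 35, valid modulo lcm(20, 18) = 180: x ≡ 35 (mod 180).
Verify: 35 mod 4 = 3, 35 mod 10 = 5, 35 mod 18 = 17.

x ≡ 35 (mod 180).


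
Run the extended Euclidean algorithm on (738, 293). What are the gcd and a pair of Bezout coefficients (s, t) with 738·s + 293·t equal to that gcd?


Euclidean algorithm on (738, 293) — divide until remainder is 0:
  738 = 2 · 293 + 152
  293 = 1 · 152 + 141
  152 = 1 · 141 + 11
  141 = 12 · 11 + 9
  11 = 1 · 9 + 2
  9 = 4 · 2 + 1
  2 = 2 · 1 + 0
gcd(738, 293) = 1.
Track Bezout coefficients alongside the remainders: start with r₀ = 738 = a·1 + b·0 (s = 1, t = 0) and r₁ = 293 = a·0 + b·1 (s = 0, t = 1); each new remainder r_{k+1} = r_{k-1} − q_k·r_k inherits s_{k+1} = s_{k-1} − q_k·s_k, t_{k+1} = t_{k-1} − q_k·t_k, so r_k = a·s_k + b·t_k at every step:
  q = 2: r = 152, s = 1 − 2·0 = 1, t = 0 − 2·1 = -2  (check: 738·1 + 293·(-2) = 152)
  q = 1: r = 141, s = 0 − 1·1 = -1, t = 1 − 1·(-2) = 3  (check: 738·(-1) + 293·3 = 141)
  q = 1: r = 11, s = 1 − 1·(-1) = 2, t = -2 − 1·3 = -5  (check: 738·2 + 293·(-5) = 11)
  q = 12: r = 9, s = -1 − 12·2 = -25, t = 3 − 12·(-5) = 63  (check: 738·(-25) + 293·63 = 9)
  q = 1: r = 2, s = 2 − 1·(-25) = 27, t = -5 − 1·63 = -68  (check: 738·27 + 293·(-68) = 2)
  q = 4: r = 1, s = -25 − 4·27 = -133, t = 63 − 4·(-68) = 335  (check: 738·(-133) + 293·335 = 1)
The row with r = 1 (the gcd) gives the Bezout coefficients s = -133, t = 335.
Result: 738 · (-133) + 293 · (335) = 1.

gcd(738, 293) = 1; s = -133, t = 335 (check: 738·(-133) + 293·335 = 1).


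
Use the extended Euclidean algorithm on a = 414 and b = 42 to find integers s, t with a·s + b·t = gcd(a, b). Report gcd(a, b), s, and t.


Euclidean algorithm on (414, 42) — divide until remainder is 0:
  414 = 9 · 42 + 36
  42 = 1 · 36 + 6
  36 = 6 · 6 + 0
gcd(414, 42) = 6.
Track Bezout coefficients alongside the remainders: start with r₀ = 414 = a·1 + b·0 (s = 1, t = 0) and r₁ = 42 = a·0 + b·1 (s = 0, t = 1); each new remainder r_{k+1} = r_{k-1} − q_k·r_k inherits s_{k+1} = s_{k-1} − q_k·s_k, t_{k+1} = t_{k-1} − q_k·t_k, so r_k = a·s_k + b·t_k at every step:
  q = 9: r = 36, s = 1 − 9·0 = 1, t = 0 − 9·1 = -9  (check: 414·1 + 42·(-9) = 36)
  q = 1: r = 6, s = 0 − 1·1 = -1, t = 1 − 1·(-9) = 10  (check: 414·(-1) + 42·10 = 6)
The row with r = 6 (the gcd) gives the Bezout coefficients s = -1, t = 10.
Result: 414 · (-1) + 42 · (10) = 6.

gcd(414, 42) = 6; s = -1, t = 10 (check: 414·(-1) + 42·10 = 6).


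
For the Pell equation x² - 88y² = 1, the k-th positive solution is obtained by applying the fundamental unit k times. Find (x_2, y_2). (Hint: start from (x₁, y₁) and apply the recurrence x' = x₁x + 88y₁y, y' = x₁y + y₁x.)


Step 1: Find the fundamental solution (x₁, y₁) of x² - 88y² = 1.
  Expand √88 as a continued fraction. a₀ = ⌊√88⌋ = 9; iterate m_{k+1} = d_k·a_k − m_k, d_{k+1} = (88 − m_{k+1}²)/d_k, a_{k+1} = ⌊(a₀ + m_{k+1})/d_{k+1}⌋ (starting m₀ = 0, d₀ = 1), with convergents p_k = a_k·p_{k-1} + p_{k-2}, q_k = a_k·q_{k-1} + q_{k-2} (p₋₁ = 1, q₋₁ = 0):
  k = 0: a₀ = 9; p₀/q₀ = 9/1; p₀² − 88·q₀² = 81 − 88 = -7.
  k = 1: m = 9, d = 7, a = ⌊(9 + 9)/7⌋ = 2; p/q = (2·9 + 1)/(2·1 + 0) = 19/2; p² − 88·q² = 361 − 352 = 9.
  k = 2: m = 5, d = 9, a = ⌊(9 + 5)/9⌋ = 1; p/q = (1·19 + 9)/(1·2 + 1) = 28/3; p² − 88·q² = 784 − 792 = -8.
  k = 3: m = 4, d = 8, a = ⌊(9 + 4)/8⌋ = 1; p/q = (1·28 + 19)/(1·3 + 2) = 47/5; p² − 88·q² = 2209 − 2200 = 9.
  k = 4: m = 4, d = 9, a = ⌊(9 + 4)/9⌋ = 1; p/q = (1·47 + 28)/(1·5 + 3) = 75/8; p² − 88·q² = 5625 − 5632 = -7.
  k = 5: m = 5, d = 7, a = ⌊(9 + 5)/7⌋ = 2; p/q = (2·75 + 47)/(2·8 + 5) = 197/21; p² − 88·q² = 38809 − 38808 = 1.
  The first convergent with p² − 88·q² = 1 gives the fundamental solution (x₁, y₁) = (197, 21).
Step 2: Apply the recurrence (x_{n+1}, y_{n+1}) = (x₁x_n + 88y₁y_n, x₁y_n + y₁x_n) repeatedly.
  From (x_1, y_1) = (197, 21): x_2 = 197·197 + 88·21·21 = 77617; y_2 = 197·21 + 21·197 = 8274.
Step 3: Verify x_2² - 88·y_2² = 6024398689 - 6024398688 = 1 (should be 1). ✓

(x_1, y_1) = (197, 21); (x_2, y_2) = (77617, 8274).


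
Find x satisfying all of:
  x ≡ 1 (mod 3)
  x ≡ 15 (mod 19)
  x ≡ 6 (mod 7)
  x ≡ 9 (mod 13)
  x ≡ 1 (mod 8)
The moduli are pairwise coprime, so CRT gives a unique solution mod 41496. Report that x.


Product of moduli M = 3 · 19 · 7 · 13 · 8 = 41496.
Merge one congruence at a time:
  Start: x ≡ 1 (mod 3).
  Combine with x ≡ 15 (mod 19); new modulus lcm = 57.
    Write x = 1 + 3·t and substitute into x ≡ 15 (mod 19): 3·t ≡ 15 − 1 = 14 (mod 19).
    The inverse of 3 mod 19 is 13 (since 3·13 = 39 = 2·19 + 1), so t ≡ 13·14 = 182 ≡ 11 (mod 19).
    Then x = 1 + 3·11 = 34, valid modulo lcm(3, 19) = 57: x ≡ 34 (mod 57).
  Combine with x ≡ 6 (mod 7); new modulus lcm = 399.
    Write x = 34 + 57·t and substitute into x ≡ 6 (mod 7): 57·t ≡ 6 − 34 = -28 (mod 7).
    Reduce coefficients mod 7: 1·t ≡ 0 (mod 7).
    So t ≡ 0 (mod 7).
    Then x = 34 + 57·0 = 34, valid modulo lcm(57, 7) = 399: x ≡ 34 (mod 399).
  Combine with x ≡ 9 (mod 13); new modulus lcm = 5187.
    Write x = 34 + 399·t and substitute into x ≡ 9 (mod 13): 399·t ≡ 9 − 34 = -25 (mod 13).
    Reduce coefficients mod 13: 9·t ≡ 1 (mod 13).
    The inverse of 9 mod 13 is 3 (since 9·3 = 27 = 2·13 + 1), so t ≡ 3·1 = 3 ≡ 3 (mod 13).
    Then x = 34 + 399·3 = 1231, valid modulo lcm(399, 13) = 5187: x ≡ 1231 (mod 5187).
  Combine with x ≡ 1 (mod 8); new modulus lcm = 41496.
    Write x = 1231 + 5187·t and substitute into x ≡ 1 (mod 8): 5187·t ≡ 1 − 1231 = -1230 (mod 8).
    Reduce coefficients mod 8: 3·t ≡ 2 (mod 8).
    The inverse of 3 mod 8 is 3 (since 3·3 = 9 = 1·8 + 1), so t ≡ 3·2 = 6 ≡ 6 (mod 8).
    Then x = 1231 + 5187·6 = 32353, valid modulo lcm(5187, 8) = 41496: x ≡ 32353 (mod 41496).
Verify against each original: 32353 mod 3 = 1, 32353 mod 19 = 15, 32353 mod 7 = 6, 32353 mod 13 = 9, 32353 mod 8 = 1.

x ≡ 32353 (mod 41496).


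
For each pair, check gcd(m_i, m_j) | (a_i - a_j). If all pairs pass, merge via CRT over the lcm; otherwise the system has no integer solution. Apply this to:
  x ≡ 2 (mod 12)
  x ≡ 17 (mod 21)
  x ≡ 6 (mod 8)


Moduli 12, 21, 8 are not pairwise coprime, so CRT works modulo lcm(m_i) when all pairwise compatibility conditions hold.
Pairwise compatibility: gcd(m_i, m_j) must divide a_i - a_j for every pair.
Merge one congruence at a time:
  Start: x ≡ 2 (mod 12).
  Combine with x ≡ 17 (mod 21): gcd(12, 21) = 3; 17 - 2 = 15, which IS divisible by 3, so compatible.
    Write x = 2 + 12·t and substitute into x ≡ 17 (mod 21): 12·t ≡ 17 − 2 = 15 (mod 21).
    Divide the congruence (and modulus) by g = 3: 4·t ≡ 5 (mod 7).
    The inverse of 4 mod 7 is 2 (since 4·2 = 8 = 1·7 + 1), so t ≡ 2·5 = 10 ≡ 3 (mod 7).
    Then x = 2 + 12·3 = 38, valid modulo lcm(12, 21) = 84: x ≡ 38 (mod 84).
  Combine with x ≡ 6 (mod 8): gcd(84, 8) = 4; 6 - 38 = -32, which IS divisible by 4, so compatible.
    Write x = 38 + 84·t and substitute into x ≡ 6 (mod 8): 84·t ≡ 6 − 38 = -32 (mod 8).
    Divide the congruence (and modulus) by g = 4: 21·t ≡ -8 (mod 2).
    Reduce coefficients mod 2: 1·t ≡ 0 (mod 2).
    So t ≡ 0 (mod 2).
    Then x = 38 + 84·0 = 38, valid modulo lcm(84, 8) = 168: x ≡ 38 (mod 168).
Verify: 38 mod 12 = 2, 38 mod 21 = 17, 38 mod 8 = 6.

x ≡ 38 (mod 168).


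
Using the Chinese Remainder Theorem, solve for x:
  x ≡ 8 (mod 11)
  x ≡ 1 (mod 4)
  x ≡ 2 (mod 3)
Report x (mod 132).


Moduli 11, 4, 3 are pairwise coprime; by CRT there is a unique solution modulo M = 11 · 4 · 3 = 132.
Solve pairwise, accumulating the modulus:
  Start with x ≡ 8 (mod 11).
  Combine with x ≡ 1 (mod 4): since gcd(11, 4) = 1, we get a unique residue mod 44.
    Write x = 8 + 11·t and substitute into x ≡ 1 (mod 4): 11·t ≡ 1 − 8 = -7 (mod 4).
    Reduce coefficients mod 4: 3·t ≡ 1 (mod 4).
    The inverse of 3 mod 4 is 3 (since 3·3 = 9 = 2·4 + 1), so t ≡ 3·1 = 3 ≡ 3 (mod 4).
    Then x = 8 + 11·3 = 41, valid modulo lcm(11, 4) = 44: x ≡ 41 (mod 44).
  Combine with x ≡ 2 (mod 3): since gcd(44, 3) = 1, we get a unique residue mod 132.
    Write x = 41 + 44·t and substitute into x ≡ 2 (mod 3): 44·t ≡ 2 − 41 = -39 (mod 3).
    Reduce coefficients mod 3: 2·t ≡ 0 (mod 3).
    The inverse of 2 mod 3 is 2 (since 2·2 = 4 = 1·3 + 1), so t ≡ 2·0 = 0 ≡ 0 (mod 3).
    Then x = 41 + 44·0 = 41, valid modulo lcm(44, 3) = 132: x ≡ 41 (mod 132).
Verify: 41 mod 11 = 8 ✓, 41 mod 4 = 1 ✓, 41 mod 3 = 2 ✓.

x ≡ 41 (mod 132).


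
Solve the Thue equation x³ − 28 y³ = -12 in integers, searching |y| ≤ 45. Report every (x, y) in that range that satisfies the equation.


The equation is x³ - 28y³ = -12. For fixed y, x³ = 28·y³ − 12, so a solution requires the RHS to be a perfect cube.
Strategy: iterate y from -45 to 45, compute RHS = 28·y³ − 12, and check whether it is a (positive or negative) perfect cube.
Check small values of y:
  y = 0: RHS = -12 is not a perfect cube.
  y = 1: RHS = 16 is not a perfect cube.
  y = -1: RHS = -40 is not a perfect cube.
  y = 2: RHS = 212 is not a perfect cube.
  y = -2: RHS = -236 is not a perfect cube.
  y = 3: RHS = 744 is not a perfect cube.
  y = -3: RHS = -768 is not a perfect cube.
Continuing the search up to |y| = 45 finds no solutions either.
No (x, y) in the scanned range satisfies the equation.

No integer solutions with |y| ≤ 45.


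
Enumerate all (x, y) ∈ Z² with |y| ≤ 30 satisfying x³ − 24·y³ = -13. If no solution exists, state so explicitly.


The equation is x³ - 24y³ = -13. For fixed y, x³ = 24·y³ − 13, so a solution requires the RHS to be a perfect cube.
Strategy: iterate y from -30 to 30, compute RHS = 24·y³ − 13, and check whether it is a (positive or negative) perfect cube.
Check small values of y:
  y = 0: RHS = -13 is not a perfect cube.
  y = 1: RHS = 11 is not a perfect cube.
  y = -1: RHS = -37 is not a perfect cube.
  y = 2: RHS = 179 is not a perfect cube.
  y = -2: RHS = -205 is not a perfect cube.
  y = 3: RHS = 635 is not a perfect cube.
  y = -3: RHS = -661 is not a perfect cube.
Continuing the search up to |y| = 30 finds no solutions either.
No (x, y) in the scanned range satisfies the equation.

No integer solutions with |y| ≤ 30.


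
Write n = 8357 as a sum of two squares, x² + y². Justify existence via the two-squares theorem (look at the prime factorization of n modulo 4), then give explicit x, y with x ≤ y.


Step 1: Factor n = 8357 = 61 · 137.
Step 2: Check the mod-4 condition on each prime factor: 61 ≡ 1 (mod 4), exponent 1; 137 ≡ 1 (mod 4), exponent 1.
All primes ≡ 3 (mod 4) appear to even exponent (or don't appear), so by the two-squares theorem n IS expressible as a sum of two squares.
Step 3: Build a representation. Here n = 61 · 137 is a product of primes ≡ 1 (mod 4). Each prime p ≡ 1 (mod 4) is itself a sum of two squares; find a² by testing p − a² for a perfect square:
  61: 61 − 1² = 60, 61 − 2² = 57, 61 − 3² = 52, 61 − 4² = 45, 61 − 5² = 36 = 6² ⇒ 61 = 5² + 6².
  137: 137 − 1² = 136, 137 − 2² = 133, 137 − 3² = 128, 137 − 4² = 121 = 11² ⇒ 137 = 4² + 11².
  Combine using the Brahmagupta–Fibonacci identity (a² + b²)(c² + d²) = (ac − bd)² + (ad + bc)² = (ac + bd)² + (ad − bc)²:
  61 · 137 = 8357: from (5² + 6²)(4² + 11²), take (5·4 − 6·11, 5·11 + 6·4) = (20 − 66, 55 + 24) = (-46, 79); dropping signs (only squares matter) gives (46, 79); check 46² + 79² = 2116 + 6241 = 8357 ✓.
Step 4: Order so x ≤ y and verify: 46² + 79² = 2116 + 6241 = 8357 = n. ✓

n = 8357 = 46² + 79² (one valid representation with x ≤ y).


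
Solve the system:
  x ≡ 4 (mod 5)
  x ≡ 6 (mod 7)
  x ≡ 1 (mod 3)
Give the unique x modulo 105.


Moduli 5, 7, 3 are pairwise coprime; by CRT there is a unique solution modulo M = 5 · 7 · 3 = 105.
Solve pairwise, accumulating the modulus:
  Start with x ≡ 4 (mod 5).
  Combine with x ≡ 6 (mod 7): since gcd(5, 7) = 1, we get a unique residue mod 35.
    Write x = 4 + 5·t and substitute into x ≡ 6 (mod 7): 5·t ≡ 6 − 4 = 2 (mod 7).
    The inverse of 5 mod 7 is 3 (since 5·3 = 15 = 2·7 + 1), so t ≡ 3·2 = 6 ≡ 6 (mod 7).
    Then x = 4 + 5·6 = 34, valid modulo lcm(5, 7) = 35: x ≡ 34 (mod 35).
  Combine with x ≡ 1 (mod 3): since gcd(35, 3) = 1, we get a unique residue mod 105.
    Write x = 34 + 35·t and substitute into x ≡ 1 (mod 3): 35·t ≡ 1 − 34 = -33 (mod 3).
    Reduce coefficients mod 3: 2·t ≡ 0 (mod 3).
    The inverse of 2 mod 3 is 2 (since 2·2 = 4 = 1·3 + 1), so t ≡ 2·0 = 0 ≡ 0 (mod 3).
    Then x = 34 + 35·0 = 34, valid modulo lcm(35, 3) = 105: x ≡ 34 (mod 105).
Verify: 34 mod 5 = 4 ✓, 34 mod 7 = 6 ✓, 34 mod 3 = 1 ✓.

x ≡ 34 (mod 105).


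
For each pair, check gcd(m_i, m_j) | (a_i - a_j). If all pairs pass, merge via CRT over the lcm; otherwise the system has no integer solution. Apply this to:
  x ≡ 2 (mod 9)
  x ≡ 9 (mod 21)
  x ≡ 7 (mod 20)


Moduli 9, 21, 20 are not pairwise coprime, so CRT works modulo lcm(m_i) when all pairwise compatibility conditions hold.
Pairwise compatibility: gcd(m_i, m_j) must divide a_i - a_j for every pair.
Merge one congruence at a time:
  Start: x ≡ 2 (mod 9).
  Combine with x ≡ 9 (mod 21): gcd(9, 21) = 3, and 9 - 2 = 7 is NOT divisible by 3.
    ⇒ system is inconsistent (no integer solution).

No solution (the system is inconsistent).


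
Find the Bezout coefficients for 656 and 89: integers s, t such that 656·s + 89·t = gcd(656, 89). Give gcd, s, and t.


Euclidean algorithm on (656, 89) — divide until remainder is 0:
  656 = 7 · 89 + 33
  89 = 2 · 33 + 23
  33 = 1 · 23 + 10
  23 = 2 · 10 + 3
  10 = 3 · 3 + 1
  3 = 3 · 1 + 0
gcd(656, 89) = 1.
Track Bezout coefficients alongside the remainders: start with r₀ = 656 = a·1 + b·0 (s = 1, t = 0) and r₁ = 89 = a·0 + b·1 (s = 0, t = 1); each new remainder r_{k+1} = r_{k-1} − q_k·r_k inherits s_{k+1} = s_{k-1} − q_k·s_k, t_{k+1} = t_{k-1} − q_k·t_k, so r_k = a·s_k + b·t_k at every step:
  q = 7: r = 33, s = 1 − 7·0 = 1, t = 0 − 7·1 = -7  (check: 656·1 + 89·(-7) = 33)
  q = 2: r = 23, s = 0 − 2·1 = -2, t = 1 − 2·(-7) = 15  (check: 656·(-2) + 89·15 = 23)
  q = 1: r = 10, s = 1 − 1·(-2) = 3, t = -7 − 1·15 = -22  (check: 656·3 + 89·(-22) = 10)
  q = 2: r = 3, s = -2 − 2·3 = -8, t = 15 − 2·(-22) = 59  (check: 656·(-8) + 89·59 = 3)
  q = 3: r = 1, s = 3 − 3·(-8) = 27, t = -22 − 3·59 = -199  (check: 656·27 + 89·(-199) = 1)
The row with r = 1 (the gcd) gives the Bezout coefficients s = 27, t = -199.
Result: 656 · (27) + 89 · (-199) = 1.

gcd(656, 89) = 1; s = 27, t = -199 (check: 656·27 + 89·(-199) = 1).


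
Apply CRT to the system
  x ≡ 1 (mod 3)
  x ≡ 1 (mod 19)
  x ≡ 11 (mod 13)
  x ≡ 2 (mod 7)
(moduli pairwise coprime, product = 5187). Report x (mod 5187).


Product of moduli M = 3 · 19 · 13 · 7 = 5187.
Merge one congruence at a time:
  Start: x ≡ 1 (mod 3).
  Combine with x ≡ 1 (mod 19); new modulus lcm = 57.
    Write x = 1 + 3·t and substitute into x ≡ 1 (mod 19): 3·t ≡ 1 − 1 = 0 (mod 19).
    The inverse of 3 mod 19 is 13 (since 3·13 = 39 = 2·19 + 1), so t ≡ 13·0 = 0 ≡ 0 (mod 19).
    Then x = 1 + 3·0 = 1, valid modulo lcm(3, 19) = 57: x ≡ 1 (mod 57).
  Combine with x ≡ 11 (mod 13); new modulus lcm = 741.
    Write x = 1 + 57·t and substitute into x ≡ 11 (mod 13): 57·t ≡ 11 − 1 = 10 (mod 13).
    Reduce coefficients mod 13: 5·t ≡ 10 (mod 13).
    The inverse of 5 mod 13 is 8 (since 5·8 = 40 = 3·13 + 1), so t ≡ 8·10 = 80 ≡ 2 (mod 13).
    Then x = 1 + 57·2 = 115, valid modulo lcm(57, 13) = 741: x ≡ 115 (mod 741).
  Combine with x ≡ 2 (mod 7); new modulus lcm = 5187.
    Write x = 115 + 741·t and substitute into x ≡ 2 (mod 7): 741·t ≡ 2 − 115 = -113 (mod 7).
    Reduce coefficients mod 7: 6·t ≡ 6 (mod 7).
    The inverse of 6 mod 7 is 6 (since 6·6 = 36 = 5·7 + 1), so t ≡ 6·6 = 36 ≡ 1 (mod 7).
    Then x = 115 + 741·1 = 856, valid modulo lcm(741, 7) = 5187: x ≡ 856 (mod 5187).
Verify against each original: 856 mod 3 = 1, 856 mod 19 = 1, 856 mod 13 = 11, 856 mod 7 = 2.

x ≡ 856 (mod 5187).


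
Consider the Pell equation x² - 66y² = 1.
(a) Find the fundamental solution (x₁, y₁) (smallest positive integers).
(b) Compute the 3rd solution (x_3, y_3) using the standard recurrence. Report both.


Step 1: Find the fundamental solution (x₁, y₁) of x² - 66y² = 1.
  Expand √66 as a continued fraction. a₀ = ⌊√66⌋ = 8; iterate m_{k+1} = d_k·a_k − m_k, d_{k+1} = (66 − m_{k+1}²)/d_k, a_{k+1} = ⌊(a₀ + m_{k+1})/d_{k+1}⌋ (starting m₀ = 0, d₀ = 1), with convergents p_k = a_k·p_{k-1} + p_{k-2}, q_k = a_k·q_{k-1} + q_{k-2} (p₋₁ = 1, q₋₁ = 0):
  k = 0: a₀ = 8; p₀/q₀ = 8/1; p₀² − 66·q₀² = 64 − 66 = -2.
  k = 1: m = 8, d = 2, a = ⌊(8 + 8)/2⌋ = 8; p/q = (8·8 + 1)/(8·1 + 0) = 65/8; p² − 66·q² = 4225 − 4224 = 1.
  The first convergent with p² − 66·q² = 1 gives the fundamental solution (x₁, y₁) = (65, 8).
Step 2: Apply the recurrence (x_{n+1}, y_{n+1}) = (x₁x_n + 66y₁y_n, x₁y_n + y₁x_n) repeatedly.
  From (x_1, y_1) = (65, 8): x_2 = 65·65 + 66·8·8 = 8449; y_2 = 65·8 + 8·65 = 1040.
  From (x_2, y_2) = (8449, 1040): x_3 = 65·8449 + 66·8·1040 = 1098305; y_3 = 65·1040 + 8·8449 = 135192.
Step 3: Verify x_3² - 66·y_3² = 1206273873025 - 1206273873024 = 1 (should be 1). ✓

(x_1, y_1) = (65, 8); (x_3, y_3) = (1098305, 135192).


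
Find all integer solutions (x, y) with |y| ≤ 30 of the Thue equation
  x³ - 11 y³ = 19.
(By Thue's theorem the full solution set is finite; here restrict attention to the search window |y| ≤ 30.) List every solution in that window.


The equation is x³ - 11y³ = 19. For fixed y, x³ = 11·y³ + 19, so a solution requires the RHS to be a perfect cube.
Strategy: iterate y from -30 to 30, compute RHS = 11·y³ + 19, and check whether it is a (positive or negative) perfect cube.
Check small values of y:
  y = 0: RHS = 19 is not a perfect cube.
  y = 1: RHS = 30 is not a perfect cube.
  y = -1: RHS = 8 = (2)³ ⇒ x = 2 works.
  y = 2: RHS = 107 is not a perfect cube.
  y = -2: RHS = -69 is not a perfect cube.
  y = 3: RHS = 316 is not a perfect cube.
  y = -3: RHS = -278 is not a perfect cube.
Continuing, at y = -9: RHS = -8000 = (-20)³ ⇒ x = -20 works.
Searching the remaining y in |y| ≤ 30 finds no further solutions.
Collected solutions: (2, -1), (-20, -9).

Solutions (with |y| ≤ 30): (2, -1), (-20, -9).


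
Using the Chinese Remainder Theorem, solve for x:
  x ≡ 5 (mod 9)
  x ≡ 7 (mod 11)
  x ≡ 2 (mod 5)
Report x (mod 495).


Moduli 9, 11, 5 are pairwise coprime; by CRT there is a unique solution modulo M = 9 · 11 · 5 = 495.
Solve pairwise, accumulating the modulus:
  Start with x ≡ 5 (mod 9).
  Combine with x ≡ 7 (mod 11): since gcd(9, 11) = 1, we get a unique residue mod 99.
    Write x = 5 + 9·t and substitute into x ≡ 7 (mod 11): 9·t ≡ 7 − 5 = 2 (mod 11).
    The inverse of 9 mod 11 is 5 (since 9·5 = 45 = 4·11 + 1), so t ≡ 5·2 = 10 ≡ 10 (mod 11).
    Then x = 5 + 9·10 = 95, valid modulo lcm(9, 11) = 99: x ≡ 95 (mod 99).
  Combine with x ≡ 2 (mod 5): since gcd(99, 5) = 1, we get a unique residue mod 495.
    Write x = 95 + 99·t and substitute into x ≡ 2 (mod 5): 99·t ≡ 2 − 95 = -93 (mod 5).
    Reduce coefficients mod 5: 4·t ≡ 2 (mod 5).
    The inverse of 4 mod 5 is 4 (since 4·4 = 16 = 3·5 + 1), so t ≡ 4·2 = 8 ≡ 3 (mod 5).
    Then x = 95 + 99·3 = 392, valid modulo lcm(99, 5) = 495: x ≡ 392 (mod 495).
Verify: 392 mod 9 = 5 ✓, 392 mod 11 = 7 ✓, 392 mod 5 = 2 ✓.

x ≡ 392 (mod 495).


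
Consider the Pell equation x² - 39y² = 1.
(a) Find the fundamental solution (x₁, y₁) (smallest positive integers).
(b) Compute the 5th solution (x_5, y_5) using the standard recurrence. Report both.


Step 1: Find the fundamental solution (x₁, y₁) of x² - 39y² = 1.
  Expand √39 as a continued fraction. a₀ = ⌊√39⌋ = 6; iterate m_{k+1} = d_k·a_k − m_k, d_{k+1} = (39 − m_{k+1}²)/d_k, a_{k+1} = ⌊(a₀ + m_{k+1})/d_{k+1}⌋ (starting m₀ = 0, d₀ = 1), with convergents p_k = a_k·p_{k-1} + p_{k-2}, q_k = a_k·q_{k-1} + q_{k-2} (p₋₁ = 1, q₋₁ = 0):
  k = 0: a₀ = 6; p₀/q₀ = 6/1; p₀² − 39·q₀² = 36 − 39 = -3.
  k = 1: m = 6, d = 3, a = ⌊(6 + 6)/3⌋ = 4; p/q = (4·6 + 1)/(4·1 + 0) = 25/4; p² − 39·q² = 625 − 624 = 1.
  The first convergent with p² − 39·q² = 1 gives the fundamental solution (x₁, y₁) = (25, 4).
Step 2: Apply the recurrence (x_{n+1}, y_{n+1}) = (x₁x_n + 39y₁y_n, x₁y_n + y₁x_n) repeatedly.
  From (x_1, y_1) = (25, 4): x_2 = 25·25 + 39·4·4 = 1249; y_2 = 25·4 + 4·25 = 200.
  From (x_2, y_2) = (1249, 200): x_3 = 25·1249 + 39·4·200 = 62425; y_3 = 25·200 + 4·1249 = 9996.
  From (x_3, y_3) = (62425, 9996): x_4 = 25·62425 + 39·4·9996 = 3120001; y_4 = 25·9996 + 4·62425 = 499600.
  From (x_4, y_4) = (3120001, 499600): x_5 = 25·3120001 + 39·4·499600 = 155937625; y_5 = 25·499600 + 4·3120001 = 24970004.
Step 3: Verify x_5² - 39·y_5² = 24316542890640625 - 24316542890640624 = 1 (should be 1). ✓

(x_1, y_1) = (25, 4); (x_5, y_5) = (155937625, 24970004).


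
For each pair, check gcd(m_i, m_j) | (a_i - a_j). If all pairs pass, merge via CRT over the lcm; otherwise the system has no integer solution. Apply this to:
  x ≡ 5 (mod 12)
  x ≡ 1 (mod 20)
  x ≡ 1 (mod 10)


Moduli 12, 20, 10 are not pairwise coprime, so CRT works modulo lcm(m_i) when all pairwise compatibility conditions hold.
Pairwise compatibility: gcd(m_i, m_j) must divide a_i - a_j for every pair.
Merge one congruence at a time:
  Start: x ≡ 5 (mod 12).
  Combine with x ≡ 1 (mod 20): gcd(12, 20) = 4; 1 - 5 = -4, which IS divisible by 4, so compatible.
    Write x = 5 + 12·t and substitute into x ≡ 1 (mod 20): 12·t ≡ 1 − 5 = -4 (mod 20).
    Divide the congruence (and modulus) by g = 4: 3·t ≡ -1 (mod 5).
    Reduce coefficients mod 5: 3·t ≡ 4 (mod 5).
    The inverse of 3 mod 5 is 2 (since 3·2 = 6 = 1·5 + 1), so t ≡ 2·4 = 8 ≡ 3 (mod 5).
    Then x = 5 + 12·3 = 41, valid modulo lcm(12, 20) = 60: x ≡ 41 (mod 60).
  Combine with x ≡ 1 (mod 10): gcd(60, 10) = 10; 1 - 41 = -40, which IS divisible by 10, so compatible.
    Write x = 41 + 60·t and substitute into x ≡ 1 (mod 10): 60·t ≡ 1 − 41 = -40 (mod 10).
    Divide the congruence (and modulus) by g = 10: 6·t ≡ -4 (mod 1).
    Modulo 1 every t works; take t = 0.
    Then x = 41 + 60·0 = 41, valid modulo lcm(60, 10) = 60: x ≡ 41 (mod 60).
Verify: 41 mod 12 = 5, 41 mod 20 = 1, 41 mod 10 = 1.

x ≡ 41 (mod 60).


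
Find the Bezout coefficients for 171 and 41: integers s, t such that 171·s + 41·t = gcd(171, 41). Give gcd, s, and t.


Euclidean algorithm on (171, 41) — divide until remainder is 0:
  171 = 4 · 41 + 7
  41 = 5 · 7 + 6
  7 = 1 · 6 + 1
  6 = 6 · 1 + 0
gcd(171, 41) = 1.
Track Bezout coefficients alongside the remainders: start with r₀ = 171 = a·1 + b·0 (s = 1, t = 0) and r₁ = 41 = a·0 + b·1 (s = 0, t = 1); each new remainder r_{k+1} = r_{k-1} − q_k·r_k inherits s_{k+1} = s_{k-1} − q_k·s_k, t_{k+1} = t_{k-1} − q_k·t_k, so r_k = a·s_k + b·t_k at every step:
  q = 4: r = 7, s = 1 − 4·0 = 1, t = 0 − 4·1 = -4  (check: 171·1 + 41·(-4) = 7)
  q = 5: r = 6, s = 0 − 5·1 = -5, t = 1 − 5·(-4) = 21  (check: 171·(-5) + 41·21 = 6)
  q = 1: r = 1, s = 1 − 1·(-5) = 6, t = -4 − 1·21 = -25  (check: 171·6 + 41·(-25) = 1)
The row with r = 1 (the gcd) gives the Bezout coefficients s = 6, t = -25.
Result: 171 · (6) + 41 · (-25) = 1.

gcd(171, 41) = 1; s = 6, t = -25 (check: 171·6 + 41·(-25) = 1).


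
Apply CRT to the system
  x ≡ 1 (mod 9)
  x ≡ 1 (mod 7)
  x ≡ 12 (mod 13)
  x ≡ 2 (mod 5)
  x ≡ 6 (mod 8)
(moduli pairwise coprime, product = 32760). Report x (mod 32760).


Product of moduli M = 9 · 7 · 13 · 5 · 8 = 32760.
Merge one congruence at a time:
  Start: x ≡ 1 (mod 9).
  Combine with x ≡ 1 (mod 7); new modulus lcm = 63.
    Write x = 1 + 9·t and substitute into x ≡ 1 (mod 7): 9·t ≡ 1 − 1 = 0 (mod 7).
    Reduce coefficients mod 7: 2·t ≡ 0 (mod 7).
    The inverse of 2 mod 7 is 4 (since 2·4 = 8 = 1·7 + 1), so t ≡ 4·0 = 0 ≡ 0 (mod 7).
    Then x = 1 + 9·0 = 1, valid modulo lcm(9, 7) = 63: x ≡ 1 (mod 63).
  Combine with x ≡ 12 (mod 13); new modulus lcm = 819.
    Write x = 1 + 63·t and substitute into x ≡ 12 (mod 13): 63·t ≡ 12 − 1 = 11 (mod 13).
    Reduce coefficients mod 13: 11·t ≡ 11 (mod 13).
    The inverse of 11 mod 13 is 6 (since 11·6 = 66 = 5·13 + 1), so t ≡ 6·11 = 66 ≡ 1 (mod 13).
    Then x = 1 + 63·1 = 64, valid modulo lcm(63, 13) = 819: x ≡ 64 (mod 819).
  Combine with x ≡ 2 (mod 5); new modulus lcm = 4095.
    Write x = 64 + 819·t and substitute into x ≡ 2 (mod 5): 819·t ≡ 2 − 64 = -62 (mod 5).
    Reduce coefficients mod 5: 4·t ≡ 3 (mod 5).
    The inverse of 4 mod 5 is 4 (since 4·4 = 16 = 3·5 + 1), so t ≡ 4·3 = 12 ≡ 2 (mod 5).
    Then x = 64 + 819·2 = 1702, valid modulo lcm(819, 5) = 4095: x ≡ 1702 (mod 4095).
  Combine with x ≡ 6 (mod 8); new modulus lcm = 32760.
    Write x = 1702 + 4095·t and substitute into x ≡ 6 (mod 8): 4095·t ≡ 6 − 1702 = -1696 (mod 8).
    Reduce coefficients mod 8: 7·t ≡ 0 (mod 8).
    The inverse of 7 mod 8 is 7 (since 7·7 = 49 = 6·8 + 1), so t ≡ 7·0 = 0 ≡ 0 (mod 8).
    Then x = 1702 + 4095·0 = 1702, valid modulo lcm(4095, 8) = 32760: x ≡ 1702 (mod 32760).
Verify against each original: 1702 mod 9 = 1, 1702 mod 7 = 1, 1702 mod 13 = 12, 1702 mod 5 = 2, 1702 mod 8 = 6.

x ≡ 1702 (mod 32760).


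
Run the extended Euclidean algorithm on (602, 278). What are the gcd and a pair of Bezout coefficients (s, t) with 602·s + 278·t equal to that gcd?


Euclidean algorithm on (602, 278) — divide until remainder is 0:
  602 = 2 · 278 + 46
  278 = 6 · 46 + 2
  46 = 23 · 2 + 0
gcd(602, 278) = 2.
Track Bezout coefficients alongside the remainders: start with r₀ = 602 = a·1 + b·0 (s = 1, t = 0) and r₁ = 278 = a·0 + b·1 (s = 0, t = 1); each new remainder r_{k+1} = r_{k-1} − q_k·r_k inherits s_{k+1} = s_{k-1} − q_k·s_k, t_{k+1} = t_{k-1} − q_k·t_k, so r_k = a·s_k + b·t_k at every step:
  q = 2: r = 46, s = 1 − 2·0 = 1, t = 0 − 2·1 = -2  (check: 602·1 + 278·(-2) = 46)
  q = 6: r = 2, s = 0 − 6·1 = -6, t = 1 − 6·(-2) = 13  (check: 602·(-6) + 278·13 = 2)
The row with r = 2 (the gcd) gives the Bezout coefficients s = -6, t = 13.
Result: 602 · (-6) + 278 · (13) = 2.

gcd(602, 278) = 2; s = -6, t = 13 (check: 602·(-6) + 278·13 = 2).
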